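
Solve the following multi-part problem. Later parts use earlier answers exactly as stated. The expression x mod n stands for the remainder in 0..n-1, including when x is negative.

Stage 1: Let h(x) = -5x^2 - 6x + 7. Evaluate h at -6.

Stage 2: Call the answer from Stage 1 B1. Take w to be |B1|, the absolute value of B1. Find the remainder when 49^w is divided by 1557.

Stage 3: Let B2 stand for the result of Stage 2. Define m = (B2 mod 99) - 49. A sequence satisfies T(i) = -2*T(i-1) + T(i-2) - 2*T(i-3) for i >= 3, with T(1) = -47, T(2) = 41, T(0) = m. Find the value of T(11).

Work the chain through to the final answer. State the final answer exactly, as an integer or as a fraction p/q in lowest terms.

Stage 1: -5*(-6)^2 - 6*(-6)^1 + 7 = (-180) + (36) + (7) = -137; answer -137
Stage 2: B1 = -137; w = 137; squarings mod 1557: 49^1=49, 49^2=844, 49^4=787, 49^8=1240, 49^16=841, 49^32=403, 49^64=481, 49^128=925; 49^137 = 49^1 * 49^8 * 49^128 = 1528 (mod 1557); answer 1528
Stage 3: B2 = 1528; m = -6; T(3) = -2*(41) + 1*(-47) - 2*(-6) = -117; iterating: T(3)=-117, T(4)=369, T(5)=-937, T(6)=2477, T(7)=-6629, T(8)=17609, T(9)=-46801, T(10)=124469, T(11)=-330957; answer -330957

-330957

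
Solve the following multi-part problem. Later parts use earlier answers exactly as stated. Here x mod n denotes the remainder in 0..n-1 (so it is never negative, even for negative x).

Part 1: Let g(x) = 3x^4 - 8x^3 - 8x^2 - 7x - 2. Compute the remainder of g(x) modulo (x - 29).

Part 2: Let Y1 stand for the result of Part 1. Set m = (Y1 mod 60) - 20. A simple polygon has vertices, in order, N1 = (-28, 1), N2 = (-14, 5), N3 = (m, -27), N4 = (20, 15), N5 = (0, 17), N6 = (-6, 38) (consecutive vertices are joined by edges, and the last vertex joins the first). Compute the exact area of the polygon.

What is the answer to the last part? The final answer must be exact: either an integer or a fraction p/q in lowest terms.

Part 1: remainder = value at the root: 3*(29)^4 - 8*(29)^3 - 8*(29)^2 - 7*(29)^1 - 2 = (2121843) + (-195112) + (-6728) + (-203) + (-2) = 1919798; answer 1919798
Part 2: Y1 = 1919798; m = 18; cross terms: (-28*5 - -14*1)=-126, (-14*-27 - 18*5)=288, (18*15 - 20*-27)=810, (20*17 - 0*15)=340, (0*38 - -6*17)=102, (-6*1 - -28*38)=1058; twice the area = |2472| = 2472; area = 1236; answer 1236

1236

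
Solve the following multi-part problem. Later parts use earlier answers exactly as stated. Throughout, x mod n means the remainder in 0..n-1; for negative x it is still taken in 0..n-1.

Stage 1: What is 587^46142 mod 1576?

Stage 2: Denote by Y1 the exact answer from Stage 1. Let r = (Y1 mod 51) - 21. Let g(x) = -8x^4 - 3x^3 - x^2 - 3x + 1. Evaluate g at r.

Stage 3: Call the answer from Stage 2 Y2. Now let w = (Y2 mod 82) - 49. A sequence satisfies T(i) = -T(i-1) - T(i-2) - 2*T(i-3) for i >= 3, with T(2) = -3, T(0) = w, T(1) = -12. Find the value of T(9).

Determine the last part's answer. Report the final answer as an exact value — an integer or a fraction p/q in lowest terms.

Stage 1: squarings mod 1576: 587^1=587, 587^2=1001, 587^4=1241, 587^8=329, 587^16=1073, 587^32=849, 587^64=569, 587^128=681, 587^256=417, 587^512=529, 587^1024=889, 587^2048=745, 587^4096=273, 587^8192=457, 587^16384=817, 587^32768=841; 587^46142 = 587^2 * 587^4 * 587^8 * 587^16 * 587^32 * 587^1024 * 587^4096 * 587^8192 * 587^32768 = 1529 (mod 1576); answer 1529
Stage 2: Y1 = 1529; r = 29; -8*(29)^4 - 3*(29)^3 - 1*(29)^2 - 3*(29)^1 + 1 = (-5658248) + (-73167) + (-841) + (-87) + (1) = -5732342; answer -5732342
Stage 3: Y2 = -5732342; w = -17; T(3) = -1*(-3) - 1*(-12) - 2*(-17) = 49; iterating: T(3)=49, T(4)=-22, T(5)=-21, T(6)=-55, T(7)=120, T(8)=-23, T(9)=13; answer 13

13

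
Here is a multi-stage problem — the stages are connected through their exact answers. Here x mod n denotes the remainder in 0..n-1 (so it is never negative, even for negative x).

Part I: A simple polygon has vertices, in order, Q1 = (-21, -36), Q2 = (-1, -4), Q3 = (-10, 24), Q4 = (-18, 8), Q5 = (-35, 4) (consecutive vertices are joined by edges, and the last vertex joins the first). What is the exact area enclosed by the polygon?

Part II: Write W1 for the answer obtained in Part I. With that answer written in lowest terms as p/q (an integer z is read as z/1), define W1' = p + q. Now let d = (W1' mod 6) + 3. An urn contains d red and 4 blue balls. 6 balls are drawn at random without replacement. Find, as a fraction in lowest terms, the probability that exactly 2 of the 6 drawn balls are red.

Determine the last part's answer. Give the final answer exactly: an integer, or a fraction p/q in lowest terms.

Part I: cross terms: (-21*-4 - -1*-36)=48, (-1*24 - -10*-4)=-64, (-10*8 - -18*24)=352, (-18*4 - -35*8)=208, (-35*-36 - -21*4)=1344; twice the area = |1888| = 1888; area = 944; answer 944
Part II: W1 = 944; threaded value p + q = 945; d = 6; total draws C(10,6) = 210; favorable C(6,2)*C(4,4) = 15; P = 1/14; answer 1/14

1/14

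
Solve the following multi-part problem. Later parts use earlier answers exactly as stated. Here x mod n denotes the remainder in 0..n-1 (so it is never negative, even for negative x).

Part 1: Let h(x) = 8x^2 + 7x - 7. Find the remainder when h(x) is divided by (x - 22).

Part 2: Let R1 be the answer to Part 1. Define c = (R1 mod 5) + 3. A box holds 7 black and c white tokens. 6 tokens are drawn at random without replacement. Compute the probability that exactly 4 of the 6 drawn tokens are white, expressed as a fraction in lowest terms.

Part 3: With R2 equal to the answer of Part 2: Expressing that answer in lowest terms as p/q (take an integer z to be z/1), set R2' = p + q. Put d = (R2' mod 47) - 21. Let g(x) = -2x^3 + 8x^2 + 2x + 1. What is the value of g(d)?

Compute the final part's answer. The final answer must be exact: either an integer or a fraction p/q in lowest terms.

-6111

Part 1: remainder = value at the root: 8*(22)^2 + 7*(22)^1 - 7 = (3872) + (154) + (-7) = 4019; answer 4019
Part 2: R1 = 4019; c = 7; total draws C(14,6) = 3003; favorable C(7,4)*C(7,2) = 735; P = 35/143; answer 35/143
Part 3: R2 = 35/143; threaded value p + q = 178; d = 16; -2*(16)^3 + 8*(16)^2 + 2*(16)^1 + 1 = (-8192) + (2048) + (32) + (1) = -6111; answer -6111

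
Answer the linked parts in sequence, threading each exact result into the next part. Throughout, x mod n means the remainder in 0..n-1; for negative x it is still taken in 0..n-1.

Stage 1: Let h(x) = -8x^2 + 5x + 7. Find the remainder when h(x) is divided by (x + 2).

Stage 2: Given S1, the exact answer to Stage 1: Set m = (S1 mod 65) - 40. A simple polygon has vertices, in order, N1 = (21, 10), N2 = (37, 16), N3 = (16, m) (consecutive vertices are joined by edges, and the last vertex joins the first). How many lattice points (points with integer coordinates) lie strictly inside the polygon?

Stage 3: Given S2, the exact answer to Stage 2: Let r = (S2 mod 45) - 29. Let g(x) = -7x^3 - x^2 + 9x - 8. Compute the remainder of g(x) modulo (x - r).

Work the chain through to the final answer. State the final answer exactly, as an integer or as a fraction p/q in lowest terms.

73846

Stage 1: remainder = value at the root: -8*(-2)^2 + 5*(-2)^1 + 7 = (-32) + (-10) + (7) = -35; answer -35
Stage 2: S1 = -35; m = -10; cross terms: (21*16 - 37*10)=-34, (37*-10 - 16*16)=-626, (16*10 - 21*-10)=370; twice the area = |-290| = 290; area = 145; boundary points = 2 + 1 + 5 = 8; strictly interior points = area - boundary/2 + 1 = 142; answer 142
Stage 3: S2 = 142; r = -22; remainder = value at the root: -7*(-22)^3 - 1*(-22)^2 + 9*(-22)^1 - 8 = (74536) + (-484) + (-198) + (-8) = 73846; answer 73846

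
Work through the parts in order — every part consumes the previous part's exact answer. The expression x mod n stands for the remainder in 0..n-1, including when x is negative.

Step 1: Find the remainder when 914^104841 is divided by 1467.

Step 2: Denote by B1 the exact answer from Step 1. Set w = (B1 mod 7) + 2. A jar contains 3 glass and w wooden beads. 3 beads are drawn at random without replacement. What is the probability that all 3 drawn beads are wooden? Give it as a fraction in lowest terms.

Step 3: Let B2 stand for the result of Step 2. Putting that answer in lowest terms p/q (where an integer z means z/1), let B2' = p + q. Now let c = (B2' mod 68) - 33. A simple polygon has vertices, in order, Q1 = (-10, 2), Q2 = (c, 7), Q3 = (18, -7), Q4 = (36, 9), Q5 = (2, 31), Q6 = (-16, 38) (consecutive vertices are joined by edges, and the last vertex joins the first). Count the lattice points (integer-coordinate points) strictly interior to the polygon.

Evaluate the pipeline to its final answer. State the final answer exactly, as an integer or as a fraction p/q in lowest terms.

Step 1: squarings mod 1467: 914^1=914, 914^2=673, 914^4=1093, 914^8=511, 914^16=1462, 914^32=25, 914^64=625, 914^128=403, 914^256=1039, 914^512=1276, 914^1024=1273, 914^2048=961, 914^4096=778, 914^8192=880, 914^16384=1291, 914^32768=169, 914^65536=688; 914^104841 = 914^1 * 914^8 * 914^128 * 914^256 * 914^2048 * 914^4096 * 914^32768 * 914^65536 = 1466 (mod 1467); answer 1466
Step 2: B1 = 1466; w = 5; total draws C(8,3) = 56; favorable C(5,3) = 10; P = 5/28; answer 5/28
Step 3: B2 = 5/28; threaded value p + q = 33; c = 0; cross terms: (-10*7 - 0*2)=-70, (0*-7 - 18*7)=-126, (18*9 - 36*-7)=414, (36*31 - 2*9)=1098, (2*38 - -16*31)=572, (-16*2 - -10*38)=348; twice the area = |2236| = 2236; area = 1118; boundary points = 5 + 2 + 2 + 2 + 1 + 6 = 18; strictly interior points = area - boundary/2 + 1 = 1110; answer 1110

1110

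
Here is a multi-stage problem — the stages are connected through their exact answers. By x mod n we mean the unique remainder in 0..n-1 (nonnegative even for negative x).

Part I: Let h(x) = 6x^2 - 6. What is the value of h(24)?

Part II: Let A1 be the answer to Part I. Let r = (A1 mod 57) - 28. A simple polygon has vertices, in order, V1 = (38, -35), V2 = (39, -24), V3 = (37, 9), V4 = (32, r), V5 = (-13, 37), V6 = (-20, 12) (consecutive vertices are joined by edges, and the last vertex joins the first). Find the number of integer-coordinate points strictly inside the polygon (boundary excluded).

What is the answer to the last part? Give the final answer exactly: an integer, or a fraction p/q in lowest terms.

Part I: 6*(24)^2 - 6 = (3456) + (-6) = 3450; answer 3450
Part II: A1 = 3450; r = 2; cross terms: (38*-24 - 39*-35)=453, (39*9 - 37*-24)=1239, (37*2 - 32*9)=-214, (32*37 - -13*2)=1210, (-13*12 - -20*37)=584, (-20*-35 - 38*12)=244; twice the area = |3516| = 3516; area = 1758; boundary points = 1 + 1 + 1 + 5 + 1 + 1 = 10; strictly interior points = area - boundary/2 + 1 = 1754; answer 1754

1754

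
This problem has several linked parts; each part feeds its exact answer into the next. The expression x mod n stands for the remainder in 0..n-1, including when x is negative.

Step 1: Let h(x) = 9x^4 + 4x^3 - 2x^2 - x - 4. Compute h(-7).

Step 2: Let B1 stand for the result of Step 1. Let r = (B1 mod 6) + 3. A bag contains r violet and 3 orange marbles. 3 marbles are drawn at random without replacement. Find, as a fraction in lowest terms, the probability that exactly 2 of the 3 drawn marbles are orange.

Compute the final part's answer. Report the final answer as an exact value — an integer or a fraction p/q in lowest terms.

9/20

Step 1: 9*(-7)^4 + 4*(-7)^3 - 2*(-7)^2 - 1*(-7)^1 - 4 = (21609) + (-1372) + (-98) + (7) + (-4) = 20142; answer 20142
Step 2: B1 = 20142; r = 3; total draws C(6,3) = 20; favorable C(3,2)*C(3,1) = 9; P = 9/20; answer 9/20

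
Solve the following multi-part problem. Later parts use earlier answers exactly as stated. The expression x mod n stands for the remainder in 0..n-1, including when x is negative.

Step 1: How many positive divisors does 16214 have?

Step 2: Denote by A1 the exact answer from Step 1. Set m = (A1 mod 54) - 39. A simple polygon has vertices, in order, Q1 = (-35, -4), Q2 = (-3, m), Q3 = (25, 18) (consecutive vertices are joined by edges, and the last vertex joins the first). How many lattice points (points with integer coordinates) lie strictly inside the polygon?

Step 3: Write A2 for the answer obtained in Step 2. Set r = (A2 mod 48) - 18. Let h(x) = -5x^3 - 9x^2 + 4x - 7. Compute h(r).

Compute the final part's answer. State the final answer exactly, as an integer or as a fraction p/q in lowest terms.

Step 1: 16214 = 2 * 11^2 * 67; number of divisors = (1+1) * (2+1) * (1+1) = 12; answer 12
Step 2: A1 = 12; m = -27; cross terms: (-35*-27 - -3*-4)=933, (-3*18 - 25*-27)=621, (25*-4 - -35*18)=530; twice the area = |2084| = 2084; area = 1042; boundary points = 1 + 1 + 2 = 4; strictly interior points = area - boundary/2 + 1 = 1041; answer 1041
Step 3: A2 = 1041; r = 15; -5*(15)^3 - 9*(15)^2 + 4*(15)^1 - 7 = (-16875) + (-2025) + (60) + (-7) = -18847; answer -18847

-18847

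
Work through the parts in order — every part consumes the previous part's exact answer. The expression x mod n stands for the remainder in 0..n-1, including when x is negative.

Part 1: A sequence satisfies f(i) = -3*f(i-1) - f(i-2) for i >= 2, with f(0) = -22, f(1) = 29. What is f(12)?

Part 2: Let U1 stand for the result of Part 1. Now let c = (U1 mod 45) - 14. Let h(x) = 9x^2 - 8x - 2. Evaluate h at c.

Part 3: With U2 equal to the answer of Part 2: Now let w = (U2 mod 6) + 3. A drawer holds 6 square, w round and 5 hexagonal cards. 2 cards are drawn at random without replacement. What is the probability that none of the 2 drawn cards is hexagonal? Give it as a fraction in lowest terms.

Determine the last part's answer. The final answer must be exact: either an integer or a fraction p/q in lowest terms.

3/7

Part 1: f(2) = -3*(29) - 1*(-22) = -65; iterating: f(2)=-65, f(3)=166, f(4)=-433, f(5)=1133, f(6)=-2966, f(7)=7765, f(8)=-20329, f(9)=53222, f(10)=-139337, f(11)=364789, f(12)=-955030; answer -955030
Part 2: U1 = -955030; c = -9; 9*(-9)^2 - 8*(-9)^1 - 2 = (729) + (72) + (-2) = 799; answer 799
Part 3: U2 = 799; w = 4; total draws C(15,2) = 105; favorable C(10,2) = 45; P = 3/7; answer 3/7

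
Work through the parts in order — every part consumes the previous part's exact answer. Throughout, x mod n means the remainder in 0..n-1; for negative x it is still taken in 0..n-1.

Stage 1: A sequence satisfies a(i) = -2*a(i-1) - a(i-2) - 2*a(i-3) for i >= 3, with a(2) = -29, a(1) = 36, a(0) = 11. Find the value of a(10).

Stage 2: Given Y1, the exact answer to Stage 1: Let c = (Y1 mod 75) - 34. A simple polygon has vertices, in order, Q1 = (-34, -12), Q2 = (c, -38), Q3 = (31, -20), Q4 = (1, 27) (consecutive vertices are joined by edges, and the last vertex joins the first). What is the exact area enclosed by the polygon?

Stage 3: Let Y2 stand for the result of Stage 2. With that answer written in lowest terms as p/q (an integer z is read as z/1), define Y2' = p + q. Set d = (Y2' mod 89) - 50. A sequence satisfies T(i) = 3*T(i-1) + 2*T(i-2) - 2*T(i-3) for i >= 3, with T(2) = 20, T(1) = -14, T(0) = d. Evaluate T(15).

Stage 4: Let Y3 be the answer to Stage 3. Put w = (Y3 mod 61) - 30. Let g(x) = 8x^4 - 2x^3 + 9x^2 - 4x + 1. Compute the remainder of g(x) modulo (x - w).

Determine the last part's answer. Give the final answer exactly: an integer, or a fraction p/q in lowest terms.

Stage 1: a(3) = -2*(-29) - 1*(36) - 2*(11) = 0; iterating: a(3)=0, a(4)=-43, a(5)=144, a(6)=-245, a(7)=432, a(8)=-907, a(9)=1872, a(10)=-3701; answer -3701
Stage 2: Y1 = -3701; c = 15; cross terms: (-34*-38 - 15*-12)=1472, (15*-20 - 31*-38)=878, (31*27 - 1*-20)=857, (1*-12 - -34*27)=906; twice the area = |4113| = 4113; area = 4113/2; answer 4113/2
Stage 3: Y2 = 4113/2; threaded value p + q = 4115; d = -29; T(3) = 3*(20) + 2*(-14) - 2*(-29) = 90; iterating: T(3)=90, T(4)=338, T(5)=1154, T(6)=3958, T(7)=13506, T(8)=46126, T(9)=157474, T(10)=537662, T(11)=1835682, T(12)=6267422, T(13)=21398306, T(14)=73058398, T(15)=249436962; answer 249436962
Stage 4: Y3 = 249436962; w = 2; remainder = value at the root: 8*(2)^4 - 2*(2)^3 + 9*(2)^2 - 4*(2)^1 + 1 = (128) + (-16) + (36) + (-8) + (1) = 141; answer 141

141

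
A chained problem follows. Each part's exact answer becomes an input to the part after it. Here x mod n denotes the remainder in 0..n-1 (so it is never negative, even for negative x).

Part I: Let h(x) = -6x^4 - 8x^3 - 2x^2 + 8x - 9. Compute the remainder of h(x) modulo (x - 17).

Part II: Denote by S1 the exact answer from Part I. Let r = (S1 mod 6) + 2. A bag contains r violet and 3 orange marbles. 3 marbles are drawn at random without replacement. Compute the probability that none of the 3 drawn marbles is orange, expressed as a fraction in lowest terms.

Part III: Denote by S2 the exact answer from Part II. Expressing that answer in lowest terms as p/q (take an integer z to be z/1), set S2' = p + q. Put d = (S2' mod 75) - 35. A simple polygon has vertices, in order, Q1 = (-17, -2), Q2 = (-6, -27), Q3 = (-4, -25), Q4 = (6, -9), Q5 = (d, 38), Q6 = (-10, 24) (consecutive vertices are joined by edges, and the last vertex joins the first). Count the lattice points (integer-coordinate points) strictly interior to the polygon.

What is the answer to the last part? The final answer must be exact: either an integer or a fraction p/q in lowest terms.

Part I: remainder = value at the root: -6*(17)^4 - 8*(17)^3 - 2*(17)^2 + 8*(17)^1 - 9 = (-501126) + (-39304) + (-578) + (136) + (-9) = -540881; answer -540881
Part II: S1 = -540881; r = 3; total draws C(6,3) = 20; favorable C(3,3) = 1; P = 1/20; answer 1/20
Part III: S2 = 1/20; threaded value p + q = 21; d = -14; cross terms: (-17*-27 - -6*-2)=447, (-6*-25 - -4*-27)=42, (-4*-9 - 6*-25)=186, (6*38 - -14*-9)=102, (-14*24 - -10*38)=44, (-10*-2 - -17*24)=428; twice the area = |1249| = 1249; area = 1249/2; boundary points = 1 + 2 + 2 + 1 + 2 + 1 = 9; strictly interior points = area - boundary/2 + 1 = 621; answer 621

621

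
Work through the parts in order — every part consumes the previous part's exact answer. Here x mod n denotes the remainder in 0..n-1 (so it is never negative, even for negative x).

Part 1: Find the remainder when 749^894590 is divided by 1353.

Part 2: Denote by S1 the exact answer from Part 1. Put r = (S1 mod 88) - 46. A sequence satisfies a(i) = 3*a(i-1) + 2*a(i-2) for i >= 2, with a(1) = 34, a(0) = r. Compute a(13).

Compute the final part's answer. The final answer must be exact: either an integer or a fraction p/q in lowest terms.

31412896

Part 1: squarings mod 1353: 749^1=749, 749^2=859, 749^4=496, 749^8=1123, 749^16=133, 749^32=100, 749^64=529, 749^128=1123, 749^256=133, 749^512=100, 749^1024=529, 749^2048=1123, 749^4096=133, 749^8192=100, 749^16384=529, 749^32768=1123, 749^65536=133, 749^131072=100, 749^262144=529, 749^524288=1123; 749^894590 = 749^2 * 749^4 * 749^8 * 749^16 * 749^32 * 749^64 * 749^512 * 749^1024 * 749^8192 * 749^32768 * 749^65536 * 749^262144 * 749^524288 = 1057 (mod 1353); answer 1057
Part 2: S1 = 1057; r = -45; a(2) = 3*(34) + 2*(-45) = 12; iterating: a(2)=12, a(3)=104, a(4)=336, a(5)=1216, a(6)=4320, a(7)=15392, a(8)=54816, a(9)=195232, a(10)=695328, a(11)=2476448, a(12)=8820000, a(13)=31412896; answer 31412896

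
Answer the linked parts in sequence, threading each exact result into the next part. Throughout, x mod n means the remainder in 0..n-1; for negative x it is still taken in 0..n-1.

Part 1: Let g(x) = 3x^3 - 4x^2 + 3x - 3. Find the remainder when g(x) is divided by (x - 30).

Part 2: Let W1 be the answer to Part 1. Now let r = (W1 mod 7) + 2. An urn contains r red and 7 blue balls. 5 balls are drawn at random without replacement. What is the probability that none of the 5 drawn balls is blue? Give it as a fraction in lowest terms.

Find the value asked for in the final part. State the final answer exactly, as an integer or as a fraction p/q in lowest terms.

2/429

Part 1: remainder = value at the root: 3*(30)^3 - 4*(30)^2 + 3*(30)^1 - 3 = (81000) + (-3600) + (90) + (-3) = 77487; answer 77487
Part 2: W1 = 77487; r = 6; total draws C(13,5) = 1287; favorable C(6,5) = 6; P = 2/429; answer 2/429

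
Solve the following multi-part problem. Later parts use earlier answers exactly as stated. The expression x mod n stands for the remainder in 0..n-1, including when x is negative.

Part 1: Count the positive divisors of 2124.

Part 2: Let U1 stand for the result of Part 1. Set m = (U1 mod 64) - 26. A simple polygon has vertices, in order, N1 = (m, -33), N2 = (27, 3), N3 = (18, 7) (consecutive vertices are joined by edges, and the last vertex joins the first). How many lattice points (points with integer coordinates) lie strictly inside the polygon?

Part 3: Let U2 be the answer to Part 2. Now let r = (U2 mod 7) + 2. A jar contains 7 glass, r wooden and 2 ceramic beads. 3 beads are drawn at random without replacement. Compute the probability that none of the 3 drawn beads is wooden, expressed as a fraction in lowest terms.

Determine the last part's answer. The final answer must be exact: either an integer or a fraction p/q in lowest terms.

Part 1: 2124 = 2^2 * 3^2 * 59; number of divisors = (2+1) * (2+1) * (1+1) = 18; answer 18
Part 2: U1 = 18; m = -8; cross terms: (-8*3 - 27*-33)=867, (27*7 - 18*3)=135, (18*-33 - -8*7)=-538; twice the area = |464| = 464; area = 232; boundary points = 1 + 1 + 2 = 4; strictly interior points = area - boundary/2 + 1 = 231; answer 231
Part 3: U2 = 231; r = 2; total draws C(11,3) = 165; favorable C(9,3) = 84; P = 28/55; answer 28/55

28/55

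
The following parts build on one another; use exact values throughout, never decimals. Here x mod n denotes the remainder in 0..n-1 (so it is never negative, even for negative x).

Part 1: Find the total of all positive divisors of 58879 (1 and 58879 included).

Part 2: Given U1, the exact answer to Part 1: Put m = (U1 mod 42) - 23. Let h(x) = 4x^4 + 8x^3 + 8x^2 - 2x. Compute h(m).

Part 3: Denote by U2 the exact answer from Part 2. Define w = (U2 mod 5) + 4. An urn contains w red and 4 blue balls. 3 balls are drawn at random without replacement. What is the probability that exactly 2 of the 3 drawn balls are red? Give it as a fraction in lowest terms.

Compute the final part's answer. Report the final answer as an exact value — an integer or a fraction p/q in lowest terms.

3/7

Part 1: 58879 = 97 * 607; sigma = (1 + 97) * (1 + 607) = 98 * 608 = 59584; answer 59584
Part 2: U1 = 59584; m = 5; 4*(5)^4 + 8*(5)^3 + 8*(5)^2 - 2*(5)^1 = (2500) + (1000) + (200) + (-10) = 3690; answer 3690
Part 3: U2 = 3690; w = 4; total draws C(8,3) = 56; favorable C(4,2)*C(4,1) = 24; P = 3/7; answer 3/7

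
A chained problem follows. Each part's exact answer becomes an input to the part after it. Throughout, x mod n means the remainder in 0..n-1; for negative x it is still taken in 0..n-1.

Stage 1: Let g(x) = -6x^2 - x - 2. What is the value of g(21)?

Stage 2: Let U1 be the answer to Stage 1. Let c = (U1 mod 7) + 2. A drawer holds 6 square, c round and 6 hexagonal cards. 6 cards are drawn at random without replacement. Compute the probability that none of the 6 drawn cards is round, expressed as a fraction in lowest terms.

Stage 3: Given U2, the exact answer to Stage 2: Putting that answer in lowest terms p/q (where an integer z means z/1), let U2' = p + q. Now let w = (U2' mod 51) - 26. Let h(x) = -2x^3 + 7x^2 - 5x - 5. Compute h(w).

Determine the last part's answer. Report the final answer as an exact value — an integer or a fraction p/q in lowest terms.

-3

Stage 1: -6*(21)^2 - 1*(21)^1 - 2 = (-2646) + (-21) + (-2) = -2669; answer -2669
Stage 2: U1 = -2669; c = 7; total draws C(19,6) = 27132; favorable C(12,6) = 924; P = 11/323; answer 11/323
Stage 3: U2 = 11/323; threaded value p + q = 334; w = 2; -2*(2)^3 + 7*(2)^2 - 5*(2)^1 - 5 = (-16) + (28) + (-10) + (-5) = -3; answer -3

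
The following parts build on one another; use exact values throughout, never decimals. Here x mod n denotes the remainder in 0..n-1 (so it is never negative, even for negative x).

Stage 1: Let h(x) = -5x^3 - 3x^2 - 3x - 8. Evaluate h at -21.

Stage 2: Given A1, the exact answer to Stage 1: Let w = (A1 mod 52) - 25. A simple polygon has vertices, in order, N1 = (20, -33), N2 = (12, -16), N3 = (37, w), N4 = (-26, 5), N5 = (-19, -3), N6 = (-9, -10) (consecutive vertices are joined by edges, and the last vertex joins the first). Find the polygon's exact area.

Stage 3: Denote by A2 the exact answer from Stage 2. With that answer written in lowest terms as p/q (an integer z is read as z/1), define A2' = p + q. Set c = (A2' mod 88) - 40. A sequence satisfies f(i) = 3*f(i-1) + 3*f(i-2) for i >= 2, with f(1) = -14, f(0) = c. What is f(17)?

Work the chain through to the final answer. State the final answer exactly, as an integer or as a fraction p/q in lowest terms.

Stage 1: -5*(-21)^3 - 3*(-21)^2 - 3*(-21)^1 - 8 = (46305) + (-1323) + (63) + (-8) = 45037; answer 45037
Stage 2: A1 = 45037; w = -20; cross terms: (20*-16 - 12*-33)=76, (12*-20 - 37*-16)=352, (37*5 - -26*-20)=-335, (-26*-3 - -19*5)=173, (-19*-10 - -9*-3)=163, (-9*-33 - 20*-10)=497; twice the area = |926| = 926; area = 463; answer 463
Stage 3: A2 = 463; threaded value p + q = 464; c = -16; f(2) = 3*(-14) + 3*(-16) = -90; iterating: f(2)=-90, f(3)=-312, f(4)=-1206, f(5)=-4554, f(6)=-17280, f(7)=-65502, f(8)=-248346, f(9)=-941544, f(10)=-3569670, f(11)=-13533642, f(12)=-51309936, f(13)=-194530734, f(14)=-737522010, f(15)=-2796158232, f(16)=-10601040726, f(17)=-40191596874; answer -40191596874

-40191596874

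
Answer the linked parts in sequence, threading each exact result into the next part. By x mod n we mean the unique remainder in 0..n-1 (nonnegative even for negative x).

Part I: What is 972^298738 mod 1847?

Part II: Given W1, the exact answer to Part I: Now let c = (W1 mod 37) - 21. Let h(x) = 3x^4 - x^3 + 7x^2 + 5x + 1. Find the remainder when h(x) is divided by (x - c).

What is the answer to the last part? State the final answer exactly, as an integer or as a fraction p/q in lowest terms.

Part I: squarings mod 1847: 972^1=972, 972^2=967, 972^4=507, 972^8=316, 972^16=118, 972^32=995, 972^64=33, 972^128=1089, 972^256=147, 972^512=1292, 972^1024=1423, 972^2048=617, 972^4096=207, 972^8192=368, 972^16384=593, 972^32768=719, 972^65536=1648, 972^131072=814, 972^262144=1370; 972^298738 = 972^2 * 972^16 * 972^32 * 972^64 * 972^128 * 972^512 * 972^1024 * 972^2048 * 972^32768 * 972^262144 = 486 (mod 1847); answer 486
Part II: W1 = 486; c = -16; remainder = value at the root: 3*(-16)^4 - 1*(-16)^3 + 7*(-16)^2 + 5*(-16)^1 + 1 = (196608) + (4096) + (1792) + (-80) + (1) = 202417; answer 202417

202417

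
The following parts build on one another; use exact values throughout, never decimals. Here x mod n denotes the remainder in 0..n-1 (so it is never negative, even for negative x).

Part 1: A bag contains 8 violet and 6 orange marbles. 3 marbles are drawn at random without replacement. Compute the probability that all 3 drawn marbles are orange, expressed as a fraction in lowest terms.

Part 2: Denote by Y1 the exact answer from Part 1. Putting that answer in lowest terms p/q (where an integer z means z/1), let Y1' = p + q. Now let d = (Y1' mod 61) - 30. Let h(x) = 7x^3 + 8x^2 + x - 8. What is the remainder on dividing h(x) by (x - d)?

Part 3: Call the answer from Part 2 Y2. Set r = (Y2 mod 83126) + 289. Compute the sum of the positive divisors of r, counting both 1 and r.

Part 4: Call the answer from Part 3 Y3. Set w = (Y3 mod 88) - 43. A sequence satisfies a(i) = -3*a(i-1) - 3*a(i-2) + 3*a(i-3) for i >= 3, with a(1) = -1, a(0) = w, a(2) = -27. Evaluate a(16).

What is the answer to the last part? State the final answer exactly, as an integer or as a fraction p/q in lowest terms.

Part 1: total draws C(14,3) = 364; favorable C(6,3) = 20; P = 5/91; answer 5/91
Part 2: Y1 = 5/91; threaded value p + q = 96; d = 5; remainder = value at the root: 7*(5)^3 + 8*(5)^2 + 1*(5)^1 - 8 = (875) + (200) + (5) + (-8) = 1072; answer 1072
Part 3: Y2 = 1072; r = 1361; 1361 is prime, so its only divisors are 1 and 1361; sigma = 1 + 1361 = 1362; answer 1362
Part 4: Y3 = 1362; w = -1; a(3) = -3*(-27) - 3*(-1) + 3*(-1) = 81; iterating: a(3)=81, a(4)=-165, a(5)=171, a(6)=225, a(7)=-1683, a(8)=4887, a(9)=-8937, a(10)=7101, a(11)=20169, a(12)=-108621, a(13)=286659, a(14)=-473607, a(15)=234981, a(16)=1575855; answer 1575855

1575855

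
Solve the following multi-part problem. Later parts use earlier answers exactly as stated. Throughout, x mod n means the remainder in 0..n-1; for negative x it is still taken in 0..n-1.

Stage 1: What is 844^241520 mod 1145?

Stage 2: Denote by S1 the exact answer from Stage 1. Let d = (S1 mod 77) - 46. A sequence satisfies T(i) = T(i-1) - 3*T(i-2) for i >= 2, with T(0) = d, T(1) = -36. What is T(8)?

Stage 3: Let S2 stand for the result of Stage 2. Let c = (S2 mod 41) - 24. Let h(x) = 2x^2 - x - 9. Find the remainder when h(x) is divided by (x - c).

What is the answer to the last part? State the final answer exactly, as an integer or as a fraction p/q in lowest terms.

244

Stage 1: squarings mod 1145: 844^1=844, 844^2=146, 844^4=706, 844^8=361, 844^16=936, 844^32=171, 844^64=616, 844^128=461, 844^256=696, 844^512=81, 844^1024=836, 844^2048=446, 844^4096=831, 844^8192=126, 844^16384=991, 844^32768=816, 844^65536=611, 844^131072=51; 844^241520 = 844^16 * 844^32 * 844^64 * 844^256 * 844^512 * 844^1024 * 844^2048 * 844^8192 * 844^32768 * 844^65536 * 844^131072 = 941 (mod 1145); answer 941
Stage 2: S1 = 941; d = -29; T(2) = 1*(-36) - 3*(-29) = 51; iterating: T(2)=51, T(3)=159, T(4)=6, T(5)=-471, T(6)=-489, T(7)=924, T(8)=2391; answer 2391
Stage 3: S2 = 2391; c = -11; remainder = value at the root: 2*(-11)^2 - 1*(-11)^1 - 9 = (242) + (11) + (-9) = 244; answer 244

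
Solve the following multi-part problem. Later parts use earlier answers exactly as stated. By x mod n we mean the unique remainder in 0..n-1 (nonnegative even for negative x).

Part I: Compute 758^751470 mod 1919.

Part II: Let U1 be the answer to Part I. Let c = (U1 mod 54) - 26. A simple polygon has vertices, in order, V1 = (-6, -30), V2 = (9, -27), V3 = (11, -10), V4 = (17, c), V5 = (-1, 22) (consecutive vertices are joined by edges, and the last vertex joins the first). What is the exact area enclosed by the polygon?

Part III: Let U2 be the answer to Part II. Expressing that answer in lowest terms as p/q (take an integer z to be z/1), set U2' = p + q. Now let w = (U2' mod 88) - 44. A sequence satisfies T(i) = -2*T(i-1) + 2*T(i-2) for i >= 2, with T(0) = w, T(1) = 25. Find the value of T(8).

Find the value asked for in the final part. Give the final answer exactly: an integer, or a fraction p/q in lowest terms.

-33552

Part I: squarings mod 1919: 758^1=758, 758^2=783, 758^4=928, 758^8=1472, 758^16=233, 758^32=557, 758^64=1290, 758^128=327, 758^256=1384, 758^512=294, 758^1024=81, 758^2048=804, 758^4096=1632, 758^8192=1771, 758^16384=795, 758^32768=674, 758^65536=1392, 758^131072=1393, 758^262144=340, 758^524288=460; 758^751470 = 758^2 * 758^4 * 758^8 * 758^32 * 758^64 * 758^256 * 758^512 * 758^1024 * 758^4096 * 758^8192 * 758^16384 * 758^65536 * 758^131072 * 758^524288 = 1128 (mod 1919); answer 1128
Part II: U1 = 1128; c = 22; cross terms: (-6*-27 - 9*-30)=432, (9*-10 - 11*-27)=207, (11*22 - 17*-10)=412, (17*22 - -1*22)=396, (-1*-30 - -6*22)=162; twice the area = |1609| = 1609; area = 1609/2; answer 1609/2
Part III: U2 = 1609/2; threaded value p + q = 1611; w = -17; T(2) = -2*(25) + 2*(-17) = -84; iterating: T(2)=-84, T(3)=218, T(4)=-604, T(5)=1644, T(6)=-4496, T(7)=12280, T(8)=-33552; answer -33552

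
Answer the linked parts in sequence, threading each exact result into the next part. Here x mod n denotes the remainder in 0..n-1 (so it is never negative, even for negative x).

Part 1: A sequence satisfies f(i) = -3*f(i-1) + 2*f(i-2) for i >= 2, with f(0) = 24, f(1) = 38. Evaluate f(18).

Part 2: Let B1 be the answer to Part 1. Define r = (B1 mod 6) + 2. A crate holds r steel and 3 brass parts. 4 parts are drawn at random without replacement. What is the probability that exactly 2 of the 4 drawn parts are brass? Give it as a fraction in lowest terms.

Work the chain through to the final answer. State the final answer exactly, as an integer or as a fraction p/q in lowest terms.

3/5

Part 1: f(2) = -3*(38) + 2*(24) = -66; iterating: f(2)=-66, f(3)=274, f(4)=-954, f(5)=3410, f(6)=-12138, f(7)=43234, f(8)=-153978, f(9)=548402, f(10)=-1953162, f(11)=6956290, f(12)=-24775194, f(13)=88238162, f(14)=-314264874, f(15)=1119270946, f(16)=-3986342586, f(17)=14197569650, f(18)=-50565394122; answer -50565394122
Part 2: B1 = -50565394122; r = 2; total draws C(5,4) = 5; favorable C(3,2)*C(2,2) = 3; P = 3/5; answer 3/5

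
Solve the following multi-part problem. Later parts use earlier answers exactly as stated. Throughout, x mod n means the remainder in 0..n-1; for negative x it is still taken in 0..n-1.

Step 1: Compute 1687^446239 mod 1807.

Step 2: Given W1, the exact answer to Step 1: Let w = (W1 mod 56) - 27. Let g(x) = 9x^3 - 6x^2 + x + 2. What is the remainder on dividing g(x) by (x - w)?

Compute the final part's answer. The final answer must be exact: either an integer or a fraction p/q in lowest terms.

Step 1: squarings mod 1807: 1687^1=1687, 1687^2=1751, 1687^4=1329, 1687^8=802, 1687^16=1719, 1687^32=516, 1687^64=627, 1687^128=1010, 1687^256=952, 1687^512=997, 1687^1024=159, 1687^2048=1790, 1687^4096=289, 1687^8192=399, 1687^16384=185, 1687^32768=1699, 1687^65536=822, 1687^131072=1673, 1687^262144=1693; 1687^446239 = 1687^1 * 1687^2 * 1687^4 * 1687^8 * 1687^16 * 1687^256 * 1687^512 * 1687^1024 * 1687^2048 * 1687^16384 * 1687^32768 * 1687^131072 * 1687^262144 = 88 (mod 1807); answer 88
Step 2: W1 = 88; w = 5; remainder = value at the root: 9*(5)^3 - 6*(5)^2 + 1*(5)^1 + 2 = (1125) + (-150) + (5) + (2) = 982; answer 982

982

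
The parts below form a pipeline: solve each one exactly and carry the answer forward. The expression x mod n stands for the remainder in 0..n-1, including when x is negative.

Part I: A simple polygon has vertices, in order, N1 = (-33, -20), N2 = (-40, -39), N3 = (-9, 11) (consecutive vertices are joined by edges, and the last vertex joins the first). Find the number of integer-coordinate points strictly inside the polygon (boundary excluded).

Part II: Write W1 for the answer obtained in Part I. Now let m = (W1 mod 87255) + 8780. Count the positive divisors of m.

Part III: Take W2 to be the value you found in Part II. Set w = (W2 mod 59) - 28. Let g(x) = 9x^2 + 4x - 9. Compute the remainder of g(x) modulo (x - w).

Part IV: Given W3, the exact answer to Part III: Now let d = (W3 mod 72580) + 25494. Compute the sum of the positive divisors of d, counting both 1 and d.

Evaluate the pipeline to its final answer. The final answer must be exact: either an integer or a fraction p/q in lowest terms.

Part I: cross terms: (-33*-39 - -40*-20)=487, (-40*11 - -9*-39)=-791, (-9*-20 - -33*11)=543; twice the area = |239| = 239; area = 239/2; boundary points = 1 + 1 + 1 = 3; strictly interior points = area - boundary/2 + 1 = 119; answer 119
Part II: W1 = 119; m = 8899; 8899 = 11 * 809; number of divisors = (1+1) * (1+1) = 4; answer 4
Part III: W2 = 4; w = -24; remainder = value at the root: 9*(-24)^2 + 4*(-24)^1 - 9 = (5184) + (-96) + (-9) = 5079; answer 5079
Part IV: W3 = 5079; d = 30573; 30573 = 3^2 * 43 * 79; sigma = (1 + 3 + 9) * (1 + 43) * (1 + 79) = 13 * 44 * 80 = 45760; answer 45760

45760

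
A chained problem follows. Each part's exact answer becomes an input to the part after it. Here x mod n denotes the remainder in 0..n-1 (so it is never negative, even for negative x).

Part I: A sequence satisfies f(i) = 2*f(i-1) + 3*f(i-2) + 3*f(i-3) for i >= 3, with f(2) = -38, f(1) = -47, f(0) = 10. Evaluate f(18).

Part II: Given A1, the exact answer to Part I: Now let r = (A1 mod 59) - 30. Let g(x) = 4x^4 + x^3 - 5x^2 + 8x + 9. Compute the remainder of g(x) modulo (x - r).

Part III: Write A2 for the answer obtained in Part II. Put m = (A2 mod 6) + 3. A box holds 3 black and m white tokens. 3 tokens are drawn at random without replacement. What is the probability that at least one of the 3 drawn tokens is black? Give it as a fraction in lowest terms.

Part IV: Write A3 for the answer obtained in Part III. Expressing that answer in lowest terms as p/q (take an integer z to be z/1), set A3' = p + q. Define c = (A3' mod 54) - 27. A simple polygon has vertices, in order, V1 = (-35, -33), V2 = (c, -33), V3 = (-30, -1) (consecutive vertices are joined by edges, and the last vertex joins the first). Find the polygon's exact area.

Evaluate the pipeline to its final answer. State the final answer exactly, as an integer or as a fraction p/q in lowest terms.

Part I: f(3) = 2*(-38) + 3*(-47) + 3*(10) = -187; iterating: f(3)=-187, f(4)=-629, f(5)=-1933, f(6)=-6314, f(7)=-20314, f(8)=-65369, f(9)=-210622, f(10)=-678293, f(11)=-2184559, f(12)=-7035863, f(13)=-22660282, f(14)=-72981830, f(15)=-235052095, f(16)=-757030526, f(17)=-2438162827, f(18)=-7852573517; answer -7852573517
Part II: A1 = -7852573517; r = 6; remainder = value at the root: 4*(6)^4 + 1*(6)^3 - 5*(6)^2 + 8*(6)^1 + 9 = (5184) + (216) + (-180) + (48) + (9) = 5277; answer 5277
Part III: A2 = 5277; m = 6; total draws C(9,3) = 84; complement C(6,3) = 20; favorable 84 - 20 = 64; P = 16/21; answer 16/21
Part IV: A3 = 16/21; threaded value p + q = 37; c = 10; cross terms: (-35*-33 - 10*-33)=1485, (10*-1 - -30*-33)=-1000, (-30*-33 - -35*-1)=955; twice the area = |1440| = 1440; area = 720; answer 720

720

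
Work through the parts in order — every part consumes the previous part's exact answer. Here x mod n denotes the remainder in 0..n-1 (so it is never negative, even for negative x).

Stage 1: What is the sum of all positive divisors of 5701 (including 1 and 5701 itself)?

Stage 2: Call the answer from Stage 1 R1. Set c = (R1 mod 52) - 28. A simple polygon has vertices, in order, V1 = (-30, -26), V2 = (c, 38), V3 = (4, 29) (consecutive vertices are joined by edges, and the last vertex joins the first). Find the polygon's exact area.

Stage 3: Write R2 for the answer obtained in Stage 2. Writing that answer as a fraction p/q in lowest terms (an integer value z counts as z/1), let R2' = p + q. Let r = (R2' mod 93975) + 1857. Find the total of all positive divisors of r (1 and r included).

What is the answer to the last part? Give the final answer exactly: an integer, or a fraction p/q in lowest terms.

Stage 1: 5701 is prime, so its only divisors are 1 and 5701; sigma = 1 + 5701 = 5702; answer 5702
Stage 2: R1 = 5702; c = 6; cross terms: (-30*38 - 6*-26)=-984, (6*29 - 4*38)=22, (4*-26 - -30*29)=766; twice the area = |-196| = 196; area = 98; answer 98
Stage 3: R2 = 98; threaded value p + q = 99; r = 1956; 1956 = 2^2 * 3 * 163; sigma = (1 + 2 + 4) * (1 + 3) * (1 + 163) = 7 * 4 * 164 = 4592; answer 4592

4592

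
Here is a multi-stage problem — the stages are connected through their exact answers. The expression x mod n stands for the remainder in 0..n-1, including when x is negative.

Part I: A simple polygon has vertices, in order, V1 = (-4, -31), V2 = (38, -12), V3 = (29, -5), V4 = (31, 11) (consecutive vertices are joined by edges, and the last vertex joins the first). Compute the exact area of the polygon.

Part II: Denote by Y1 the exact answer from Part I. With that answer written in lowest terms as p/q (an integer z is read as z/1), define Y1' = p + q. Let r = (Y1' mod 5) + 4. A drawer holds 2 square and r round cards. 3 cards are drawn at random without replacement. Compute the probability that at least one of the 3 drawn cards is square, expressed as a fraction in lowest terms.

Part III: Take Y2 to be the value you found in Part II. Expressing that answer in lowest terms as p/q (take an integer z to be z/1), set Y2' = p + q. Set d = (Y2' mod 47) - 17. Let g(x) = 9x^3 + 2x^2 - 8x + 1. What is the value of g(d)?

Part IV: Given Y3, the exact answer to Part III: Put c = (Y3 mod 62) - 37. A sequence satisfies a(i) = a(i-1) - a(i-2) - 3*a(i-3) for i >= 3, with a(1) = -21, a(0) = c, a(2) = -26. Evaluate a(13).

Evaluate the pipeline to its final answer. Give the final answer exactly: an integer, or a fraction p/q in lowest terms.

-22497

Part I: cross terms: (-4*-12 - 38*-31)=1226, (38*-5 - 29*-12)=158, (29*11 - 31*-5)=474, (31*-31 - -4*11)=-917; twice the area = |941| = 941; area = 941/2; answer 941/2
Part II: Y1 = 941/2; threaded value p + q = 943; r = 7; total draws C(9,3) = 84; complement C(7,3) = 35; favorable 84 - 35 = 49; P = 7/12; answer 7/12
Part III: Y2 = 7/12; threaded value p + q = 19; d = 2; 9*(2)^3 + 2*(2)^2 - 8*(2)^1 + 1 = (72) + (8) + (-16) + (1) = 65; answer 65
Part IV: Y3 = 65; c = -34; a(3) = 1*(-26) - 1*(-21) - 3*(-34) = 97; iterating: a(3)=97, a(4)=186, a(5)=167, a(6)=-310, a(7)=-1035, a(8)=-1226, a(9)=739, a(10)=5070, a(11)=8009, a(12)=722, a(13)=-22497; answer -22497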